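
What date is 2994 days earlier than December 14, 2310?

October 3, 2302

−365 (one year) → Dec 14, 2309 (2629 left).
−365 (one year) → Dec 14, 2308 (2264 left).
−366 (one year; includes Feb 29, 2308) → Dec 14, 2307 (1898 left).
−365 (one year) → Dec 14, 2306 (1533 left).
−365 (one year) → Dec 14, 2305 (1168 left).
−365 (one year) → Dec 14, 2304 (803 left).
−366 (one year; includes Feb 29, 2304) → Dec 14, 2303 (437 left).
−365 (one year) → Dec 14, 2302 (72 left).
−14 → Nov 30, 2302 (end of Nov, 30 days; 58 left).
−30 → Oct 31, 2302 (end of Oct, 31 days; 28 left).
−28 → Oct 3, 2302.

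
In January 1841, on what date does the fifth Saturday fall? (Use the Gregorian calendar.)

January 30, 1841

January 1, 1841 is a Friday.
The first Saturday is therefore January 2 (1 days later).
The fifth Saturday is 2 + 4×7 = January 30.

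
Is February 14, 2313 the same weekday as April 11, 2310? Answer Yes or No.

From Apr 11, 2310 to Feb 14, 2313 is 1040 days.
1040 mod 7 = 4, so they are different weekdays.
(Apr 11, 2310 is a Monday; Feb 14, 2313 is a Friday.)

No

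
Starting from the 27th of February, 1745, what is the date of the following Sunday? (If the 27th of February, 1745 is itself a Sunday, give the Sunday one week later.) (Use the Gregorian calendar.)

Feb 27, 1745 is a Saturday.
From Saturday to the next Sunday is 1 day.
Feb 27, 1745 + 1 = Feb 28, 1745.

February 28, 1745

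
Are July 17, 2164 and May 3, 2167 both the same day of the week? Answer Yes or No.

No

From Jul 17, 2164 to May 3, 2167 is 1020 days.
1020 mod 7 = 5, so they are different weekdays.
(Jul 17, 2164 is a Tuesday; May 3, 2167 is a Sunday.)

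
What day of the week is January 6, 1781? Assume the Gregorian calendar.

Saturday

Doomsday rule: the anchor day for the 1700s is Sunday. For year 81: 81÷12 = 6 r 9, and 9÷4 = 2, so 6+9+2 = 17.
Sunday + 17 ≡ Wednesday — that's 1781's doomsday.
In January the doomsday date is Jan 3 (1781 is not a leap year).
Jan 6 is 3 days after Jan 3; 3 mod 7 = 3, so Wednesday + 3 = Saturday.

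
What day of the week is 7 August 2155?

Doomsday rule: the anchor day for the 2100s is Sunday. For year 55: 55÷12 = 4 r 7, and 7÷4 = 1, so 4+7+1 = 12.
Sunday + 12 ≡ Friday — that's 2155's doomsday.
In August the doomsday date is Aug 8.
Aug 7 is 1 day before Aug 8; 1 mod 7 = 1, so Friday − 1 = Thursday.

Thursday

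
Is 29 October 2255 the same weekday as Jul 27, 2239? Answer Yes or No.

From Jul 27, 2239 to Oct 29, 2255 is 5938 days.
5938 mod 7 = 2, so they are different weekdays.
(Jul 27, 2239 is a Saturday; Oct 29, 2255 is a Monday.)

No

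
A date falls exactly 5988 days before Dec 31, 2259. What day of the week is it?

First find the weekday of Dec 31, 2259. Doomsday rule: the anchor day for the 2200s is Friday. For year 59: 59÷12 = 4 r 11, and 11÷4 = 2, so 4+11+2 = 17.
Friday + 17 ≡ Monday — that's 2259's doomsday.
In December the doomsday date is Dec 12.
Dec 31 is 19 days after Dec 12; 19 mod 7 = 5, so Monday + 5 = Saturday.
5988 mod 7 = 3, so 5988 days before a Saturday is Saturday − 3 = Wednesday.

Wednesday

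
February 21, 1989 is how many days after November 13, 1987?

Nov 13, 1987 → Nov 13, 1988: 366 days (Feb 29, 1988 is in that span).
Nov 13, 1988 → Dec 13, 1988: 30 days (November has 30).
Dec 13, 1988 → Jan 13, 1989: 31 days (December has 31).
Jan 13, 1989 → Feb 13, 1989: 31 days (January has 31).
Feb 13, 1989 → Feb 21, 1989: 8 days.
Total: 466 days.

466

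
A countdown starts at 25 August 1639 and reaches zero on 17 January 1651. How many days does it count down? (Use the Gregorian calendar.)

Aug 25, 1639 → Aug 25, 1640: 366 days (Feb 29, 1640 is in that span).
Aug 25, 1640 → Aug 25, 1641: 365 days.
Aug 25, 1641 → Aug 25, 1642: 365 days.
Aug 25, 1642 → Aug 25, 1643: 365 days.
Aug 25, 1643 → Aug 25, 1644: 366 days (Feb 29, 1644 is in that span).
Aug 25, 1644 → Aug 25, 1645: 365 days.
Aug 25, 1645 → Aug 25, 1646: 365 days.
Aug 25, 1646 → Aug 25, 1647: 365 days.
Aug 25, 1647 → Aug 25, 1648: 366 days (Feb 29, 1648 is in that span).
Aug 25, 1648 → Aug 25, 1649: 365 days.
Aug 25, 1649 → Aug 25, 1650: 365 days.
Aug 25, 1650 → Sep 25, 1650: 31 days (August has 31).
Sep 25, 1650 → Oct 25, 1650: 30 days (September has 30).
Oct 25, 1650 → Nov 25, 1650: 31 days (October has 31).
Nov 25, 1650 → Dec 25, 1650: 30 days (November has 30).
Dec 25, 1650 → Jan 17, 1651: 23 days.
Total: 4163 days.

4163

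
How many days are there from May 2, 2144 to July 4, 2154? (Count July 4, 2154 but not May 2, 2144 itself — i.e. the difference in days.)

May 2, 2144 → May 2, 2145: 365 days.
May 2, 2145 → May 2, 2146: 365 days.
May 2, 2146 → May 2, 2147: 365 days.
May 2, 2147 → May 2, 2148: 366 days (Feb 29, 2148 is in that span).
May 2, 2148 → May 2, 2149: 365 days.
May 2, 2149 → May 2, 2150: 365 days.
May 2, 2150 → May 2, 2151: 365 days.
May 2, 2151 → May 2, 2152: 366 days (Feb 29, 2152 is in that span).
May 2, 2152 → May 2, 2153: 365 days.
May 2, 2153 → May 2, 2154: 365 days.
May 2, 2154 → Jun 2, 2154: 31 days (May has 31).
Jun 2, 2154 → Jul 2, 2154: 30 days (June has 30).
Jul 2, 2154 → Jul 4, 2154: 2 days.
Total: 3715 days.

3715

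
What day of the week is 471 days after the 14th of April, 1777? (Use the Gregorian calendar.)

First find the weekday of Apr 14, 1777. Doomsday rule: the anchor day for the 1700s is Sunday. For year 77: 77÷12 = 6 r 5, and 5÷4 = 1, so 6+5+1 = 12.
Sunday + 12 ≡ Friday — that's 1777's doomsday.
In April the doomsday date is Apr 4.
Apr 14 is 10 days after Apr 4; 10 mod 7 = 3, so Friday + 3 = Monday.
471 mod 7 = 2, so 471 days after a Monday is Monday + 2 = Wednesday.

Wednesday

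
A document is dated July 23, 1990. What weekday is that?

Doomsday rule: the anchor day for the 1900s is Wednesday. For year 90: 90÷12 = 7 r 6, and 6÷4 = 1, so 7+6+1 = 14.
Wednesday + 14 ≡ Wednesday — that's 1990's doomsday.
In July the doomsday date is Jul 11.
Jul 23 is 12 days after Jul 11; 12 mod 7 = 5, so Wednesday + 5 = Monday.

Monday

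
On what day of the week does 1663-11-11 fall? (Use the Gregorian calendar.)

Doomsday rule: the anchor day for the 1600s is Tuesday. For year 63: 63÷12 = 5 r 3, and 3÷4 = 0, so 5+3+0 = 8.
Tuesday + 8 ≡ Wednesday — that's 1663's doomsday.
In November the doomsday date is Nov 7.
Nov 11 is 4 days after Nov 7; 4 mod 7 = 4, so Wednesday + 4 = Sunday.

Sunday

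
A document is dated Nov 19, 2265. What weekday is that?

Doomsday rule: the anchor day for the 2200s is Friday. For year 65: 65÷12 = 5 r 5, and 5÷4 = 1, so 5+5+1 = 11.
Friday + 11 ≡ Tuesday — that's 2265's doomsday.
In November the doomsday date is Nov 7.
Nov 19 is 12 days after Nov 7; 12 mod 7 = 5, so Tuesday + 5 = Sunday.

Sunday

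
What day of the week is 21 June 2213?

Doomsday rule: the anchor day for the 2200s is Friday. For year 13: 13÷12 = 1 r 1, and 1÷4 = 0, so 1+1+0 = 2.
Friday + 2 ≡ Sunday — that's 2213's doomsday.
In June the doomsday date is Jun 6.
Jun 21 is 15 days after Jun 6; 15 mod 7 = 1, so Sunday + 1 = Monday.

Monday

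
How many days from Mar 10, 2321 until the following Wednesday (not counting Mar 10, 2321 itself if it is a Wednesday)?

6

Mar 10, 2321 is a Thursday.
From Thursday to the next Wednesday is 6 days.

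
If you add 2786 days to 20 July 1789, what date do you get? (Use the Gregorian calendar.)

+365 (one year) → Jul 20, 1790 (2421 left).
+365 (one year) → Jul 20, 1791 (2056 left).
+366 (one year; includes Feb 29, 1792) → Jul 20, 1792 (1690 left).
+365 (one year) → Jul 20, 1793 (1325 left).
+365 (one year) → Jul 20, 1794 (960 left).
+365 (one year) → Jul 20, 1795 (595 left).
+366 (one year; includes Feb 29, 1796) → Jul 20, 1796 (229 left).
Jul has 31 days: +12 → Aug 1, 1796 (217 left).
Aug has 31 days: +31 → Sep 1, 1796 (186 left).
Sep has 30 days: +30 → Oct 1, 1796 (156 left).
Oct has 31 days: +31 → Nov 1, 1796 (125 left).
Nov has 30 days: +30 → Dec 1, 1796 (95 left).
Dec has 31 days: +31 → Jan 1, 1797 (64 left).
Jan has 31 days: +31 → Feb 1, 1797 (33 left).
Feb has 28 days: +28 → Mar 1, 1797 (5 left).
+5 → Mar 6, 1797.

March 6, 1797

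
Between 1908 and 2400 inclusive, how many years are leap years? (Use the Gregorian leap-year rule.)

Multiples of 4 in [1908,2400]: 124.
Of those, multiples of 100: 5 (not leap unless ÷400).
Multiples of 400: 2.
Leap years = 124 − 5 + 2 = 121.

121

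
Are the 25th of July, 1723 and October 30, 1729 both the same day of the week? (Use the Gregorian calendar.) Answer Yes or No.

From Jul 25, 1723 to Oct 30, 1729 is 2289 days.
2289 mod 7 = 0, so they are the same weekday.
(Jul 25, 1723 is a Sunday; Oct 30, 1729 is a Sunday.)

Yes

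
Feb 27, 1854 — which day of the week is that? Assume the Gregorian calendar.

January 1, 1854 is a Sunday.
Jan 1, 1854 → Feb 1, 1854: 31 days (January has 31).
Feb 1, 1854 → Feb 27, 1854: 26 days.
Total: 57 days.
57 mod 7 = 1, so Sunday + 1 = Monday.

Monday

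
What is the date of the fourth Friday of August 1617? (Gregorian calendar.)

August 25, 1617

August 1, 1617 is a Tuesday.
The first Friday is therefore August 4 (3 days later).
The fourth Friday is 4 + 3×7 = August 25.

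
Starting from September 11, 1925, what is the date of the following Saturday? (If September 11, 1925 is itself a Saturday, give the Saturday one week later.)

Sep 11, 1925 is a Friday.
From Friday to the next Saturday is 1 day.
Sep 11, 1925 + 1 = Sep 12, 1925.

September 12, 1925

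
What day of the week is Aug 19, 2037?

Wednesday

Doomsday rule: the anchor day for the 2000s is Tuesday. For year 37: 37÷12 = 3 r 1, and 1÷4 = 0, so 3+1+0 = 4.
Tuesday + 4 ≡ Saturday — that's 2037's doomsday.
In August the doomsday date is Aug 8.
Aug 19 is 11 days after Aug 8; 11 mod 7 = 4, so Saturday + 4 = Wednesday.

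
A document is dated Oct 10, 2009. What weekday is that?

Saturday

Doomsday rule: the anchor day for the 2000s is Tuesday. For year 09: 9÷12 = 0 r 9, and 9÷4 = 2, so 0+9+2 = 11.
Tuesday + 11 ≡ Saturday — that's 2009's doomsday.
In October the doomsday date is Oct 10.
Oct 10 is the doomsday itself: Saturday.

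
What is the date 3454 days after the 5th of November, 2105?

April 21, 2115

+365 (one year) → Nov 5, 2106 (3089 left).
+365 (one year) → Nov 5, 2107 (2724 left).
+366 (one year; includes Feb 29, 2108) → Nov 5, 2108 (2358 left).
+365 (one year) → Nov 5, 2109 (1993 left).
+365 (one year) → Nov 5, 2110 (1628 left).
+365 (one year) → Nov 5, 2111 (1263 left).
+366 (one year; includes Feb 29, 2112) → Nov 5, 2112 (897 left).
+365 (one year) → Nov 5, 2113 (532 left).
+365 (one year) → Nov 5, 2114 (167 left).
Nov has 30 days: +26 → Dec 1, 2114 (141 left).
Dec has 31 days: +31 → Jan 1, 2115 (110 left).
Jan has 31 days: +31 → Feb 1, 2115 (79 left).
Feb has 28 days: +28 → Mar 1, 2115 (51 left).
Mar has 31 days: +31 → Apr 1, 2115 (20 left).
+20 → Apr 21, 2115.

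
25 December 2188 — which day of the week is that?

Doomsday rule: the anchor day for the 2100s is Sunday. For year 88: 88÷12 = 7 r 4, and 4÷4 = 1, so 7+4+1 = 12.
Sunday + 12 ≡ Friday — that's 2188's doomsday.
In December the doomsday date is Dec 12.
Dec 25 is 13 days after Dec 12; 13 mod 7 = 6, so Friday + 6 = Thursday.

Thursday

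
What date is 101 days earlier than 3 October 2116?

June 24, 2116

−3 → Sep 30, 2116 (end of Sep, 30 days; 98 left).
−30 → Aug 31, 2116 (end of Aug, 31 days; 68 left).
−31 → Jul 31, 2116 (end of Jul, 31 days; 37 left).
−31 → Jun 30, 2116 (end of Jun, 30 days; 6 left).
−6 → Jun 24, 2116.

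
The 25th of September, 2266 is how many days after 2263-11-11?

1049

Nov 11, 2263 → Nov 11, 2264: 366 days (Feb 29, 2264 is in that span).
Nov 11, 2264 → Nov 11, 2265: 365 days.
Nov 11, 2265 → Dec 11, 2265: 30 days (November has 30).
Dec 11, 2265 → Jan 11, 2266: 31 days (December has 31).
Jan 11, 2266 → Feb 11, 2266: 31 days (January has 31).
Feb 11, 2266 → Mar 11, 2266: 28 days (February has 28).
Mar 11, 2266 → Apr 11, 2266: 31 days (March has 31).
Apr 11, 2266 → May 11, 2266: 30 days (April has 30).
May 11, 2266 → Jun 11, 2266: 31 days (May has 31).
Jun 11, 2266 → Jul 11, 2266: 30 days (June has 30).
Jul 11, 2266 → Aug 11, 2266: 31 days (July has 31).
Aug 11, 2266 → Sep 11, 2266: 31 days (August has 31).
Sep 11, 2266 → Sep 25, 2266: 14 days.
Total: 1049 days.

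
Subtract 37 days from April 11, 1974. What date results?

March 5, 1974

−11 → Mar 31, 1974 (end of Mar, 31 days; 26 left).
−26 → Mar 5, 1974.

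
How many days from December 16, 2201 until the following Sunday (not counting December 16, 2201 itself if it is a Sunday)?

4

Dec 16, 2201 is a Wednesday.
From Wednesday to the next Sunday is 4 days.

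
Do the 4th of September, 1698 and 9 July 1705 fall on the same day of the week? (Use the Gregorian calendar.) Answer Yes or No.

Yes

From Sep 4, 1698 to Jul 9, 1705 is 2499 days.
2499 mod 7 = 0, so they are the same weekday.
(Sep 4, 1698 is a Thursday; Jul 9, 1705 is a Thursday.)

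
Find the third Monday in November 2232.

November 1, 2232 is a Thursday.
The first Monday is therefore November 5 (4 days later).
The third Monday is 5 + 2×7 = November 19.

November 19, 2232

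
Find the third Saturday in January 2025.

January 1, 2025 is a Wednesday.
The first Saturday is therefore January 4 (3 days later).
The third Saturday is 4 + 2×7 = January 18.

January 18, 2025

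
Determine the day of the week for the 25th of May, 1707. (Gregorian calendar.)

Wednesday

Doomsday rule: the anchor day for the 1700s is Sunday. For year 07: 7÷12 = 0 r 7, and 7÷4 = 1, so 0+7+1 = 8.
Sunday + 8 ≡ Monday — that's 1707's doomsday.
In May the doomsday date is May 9.
May 25 is 16 days after May 9; 16 mod 7 = 2, so Monday + 2 = Wednesday.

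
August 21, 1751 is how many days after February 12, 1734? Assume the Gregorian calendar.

Feb 12, 1734 → Feb 12, 1735: 365 days.
Feb 12, 1735 → Feb 12, 1736: 365 days.
Feb 12, 1736 → Feb 12, 1737: 366 days (Feb 29, 1736 is in that span).
Feb 12, 1737 → Feb 12, 1738: 365 days.
Feb 12, 1738 → Feb 12, 1739: 365 days.
Feb 12, 1739 → Feb 12, 1740: 365 days.
Feb 12, 1740 → Feb 12, 1741: 366 days (Feb 29, 1740 is in that span).
Feb 12, 1741 → Feb 12, 1742: 365 days.
Feb 12, 1742 → Feb 12, 1743: 365 days.
Feb 12, 1743 → Feb 12, 1744: 365 days.
Feb 12, 1744 → Feb 12, 1745: 366 days (Feb 29, 1744 is in that span).
Feb 12, 1745 → Feb 12, 1746: 365 days.
Feb 12, 1746 → Feb 12, 1747: 365 days.
Feb 12, 1747 → Feb 12, 1748: 365 days.
Feb 12, 1748 → Feb 12, 1749: 366 days (Feb 29, 1748 is in that span).
Feb 12, 1749 → Feb 12, 1750: 365 days.
Feb 12, 1750 → Feb 12, 1751: 365 days.
Feb 12, 1751 → Mar 12, 1751: 28 days (February has 28).
Mar 12, 1751 → Apr 12, 1751: 31 days (March has 31).
Apr 12, 1751 → May 12, 1751: 30 days (April has 30).
May 12, 1751 → Jun 12, 1751: 31 days (May has 31).
Jun 12, 1751 → Jul 12, 1751: 30 days (June has 30).
Jul 12, 1751 → Aug 12, 1751: 31 days (July has 31).
Aug 12, 1751 → Aug 21, 1751: 9 days.
Total: 6399 days.

6399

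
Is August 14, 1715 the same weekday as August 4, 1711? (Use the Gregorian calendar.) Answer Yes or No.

From Aug 4, 1711 to Aug 14, 1715 is 1471 days.
1471 mod 7 = 1, so they are different weekdays.
(Aug 4, 1711 is a Tuesday; Aug 14, 1715 is a Wednesday.)

No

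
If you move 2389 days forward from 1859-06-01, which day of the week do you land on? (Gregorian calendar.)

First find the weekday of Jun 1, 1859. Doomsday rule: the anchor day for the 1800s is Friday. For year 59: 59÷12 = 4 r 11, and 11÷4 = 2, so 4+11+2 = 17.
Friday + 17 ≡ Monday — that's 1859's doomsday.
In June the doomsday date is Jun 6.
Jun 1 is 5 days before Jun 6; 5 mod 7 = 5, so Monday − 5 = Wednesday.
2389 mod 7 = 2, so 2389 days after a Wednesday is Wednesday + 2 = Friday.

Friday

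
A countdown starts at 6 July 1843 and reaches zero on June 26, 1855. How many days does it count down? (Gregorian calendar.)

4373

Jul 6, 1843 → Jul 6, 1844: 366 days (Feb 29, 1844 is in that span).
Jul 6, 1844 → Jul 6, 1845: 365 days.
Jul 6, 1845 → Jul 6, 1846: 365 days.
Jul 6, 1846 → Jul 6, 1847: 365 days.
Jul 6, 1847 → Jul 6, 1848: 366 days (Feb 29, 1848 is in that span).
Jul 6, 1848 → Jul 6, 1849: 365 days.
Jul 6, 1849 → Jul 6, 1850: 365 days.
Jul 6, 1850 → Jul 6, 1851: 365 days.
Jul 6, 1851 → Jul 6, 1852: 366 days (Feb 29, 1852 is in that span).
Jul 6, 1852 → Jul 6, 1853: 365 days.
Jul 6, 1853 → Jul 6, 1854: 365 days.
Jul 6, 1854 → Aug 6, 1854: 31 days (July has 31).
Aug 6, 1854 → Sep 6, 1854: 31 days (August has 31).
Sep 6, 1854 → Oct 6, 1854: 30 days (September has 30).
Oct 6, 1854 → Nov 6, 1854: 31 days (October has 31).
Nov 6, 1854 → Dec 6, 1854: 30 days (November has 30).
Dec 6, 1854 → Jan 6, 1855: 31 days (December has 31).
Jan 6, 1855 → Feb 6, 1855: 31 days (January has 31).
Feb 6, 1855 → Mar 6, 1855: 28 days (February has 28).
Mar 6, 1855 → Apr 6, 1855: 31 days (March has 31).
Apr 6, 1855 → May 6, 1855: 30 days (April has 30).
May 6, 1855 → Jun 6, 1855: 31 days (May has 31).
Jun 6, 1855 → Jun 26, 1855: 20 days.
Total: 4373 days.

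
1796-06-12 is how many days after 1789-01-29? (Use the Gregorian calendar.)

Jan 29, 1789 → Jan 29, 1790: 365 days.
Jan 29, 1790 → Jan 29, 1791: 365 days.
Jan 29, 1791 → Jan 29, 1792: 365 days.
Jan 29, 1792 → Jan 29, 1793: 366 days (Feb 29, 1792 is in that span).
Jan 29, 1793 → Jan 29, 1794: 365 days.
Jan 29, 1794 → Jan 29, 1795: 365 days.
Jan 29, 1795 → Jan 29, 1796: 365 days.
Jan 29, 1796 → Feb 29, 1796: 31 days (January has 31).
Feb 29, 1796 → Mar 29, 1796: 29 days (February has 29).
Mar 29, 1796 → Apr 29, 1796: 31 days (March has 31).
Apr 29, 1796 → May 29, 1796: 30 days (April has 30).
May 29, 1796 → Jun 12, 1796: 14 days.
Total: 2691 days.

2691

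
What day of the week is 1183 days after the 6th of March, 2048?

Friday

First find the weekday of Mar 6, 2048. Doomsday rule: the anchor day for the 2000s is Tuesday. For year 48: 48÷12 = 4 r 0, and 0÷4 = 0, so 4+0+0 = 4.
Tuesday + 4 ≡ Saturday — that's 2048's doomsday.
In March the doomsday date is Mar 14.
Mar 6 is 8 days before Mar 14; 8 mod 7 = 1, so Saturday − 1 = Friday.
1183 mod 7 = 0, so 1183 days after a Friday is Friday + 0 = Friday.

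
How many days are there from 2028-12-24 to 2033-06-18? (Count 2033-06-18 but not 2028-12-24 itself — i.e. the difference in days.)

Dec 24, 2028 → Dec 24, 2029: 365 days.
Dec 24, 2029 → Dec 24, 2030: 365 days.
Dec 24, 2030 → Dec 24, 2031: 365 days.
Dec 24, 2031 → Dec 24, 2032: 366 days (Feb 29, 2032 is in that span).
Dec 24, 2032 → Jan 24, 2033: 31 days (December has 31).
Jan 24, 2033 → Feb 24, 2033: 31 days (January has 31).
Feb 24, 2033 → Mar 24, 2033: 28 days (February has 28).
Mar 24, 2033 → Apr 24, 2033: 31 days (March has 31).
Apr 24, 2033 → May 24, 2033: 30 days (April has 30).
May 24, 2033 → Jun 18, 2033: 25 days.
Total: 1637 days.

1637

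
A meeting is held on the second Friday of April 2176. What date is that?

April 12, 2176

April 1, 2176 is a Monday.
The first Friday is therefore April 5 (4 days later).
The second Friday is 5 + 1×7 = April 12.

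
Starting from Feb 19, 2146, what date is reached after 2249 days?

April 17, 2152

+365 (one year) → Feb 19, 2147 (1884 left).
+365 (one year) → Feb 19, 2148 (1519 left).
+366 (one year; includes Feb 29, 2148) → Feb 19, 2149 (1153 left).
+365 (one year) → Feb 19, 2150 (788 left).
+365 (one year) → Feb 19, 2151 (423 left).
+365 (one year) → Feb 19, 2152 (58 left).
Feb has 29 days: +11 → Mar 1, 2152 (47 left).
Mar has 31 days: +31 → Apr 1, 2152 (16 left).
+16 → Apr 17, 2152.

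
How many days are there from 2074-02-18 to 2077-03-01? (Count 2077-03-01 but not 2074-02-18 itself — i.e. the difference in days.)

1107

Feb 18, 2074 → Feb 18, 2075: 365 days.
Feb 18, 2075 → Feb 18, 2076: 365 days.
Feb 18, 2076 → Mar 18, 2076: 29 days (February has 29).
Mar 18, 2076 → Apr 18, 2076: 31 days (March has 31).
Apr 18, 2076 → May 18, 2076: 30 days (April has 30).
May 18, 2076 → Jun 18, 2076: 31 days (May has 31).
Jun 18, 2076 → Jul 18, 2076: 30 days (June has 30).
Jul 18, 2076 → Aug 18, 2076: 31 days (July has 31).
Aug 18, 2076 → Sep 18, 2076: 31 days (August has 31).
Sep 18, 2076 → Oct 18, 2076: 30 days (September has 30).
Oct 18, 2076 → Nov 18, 2076: 31 days (October has 31).
Nov 18, 2076 → Dec 18, 2076: 30 days (November has 30).
Dec 18, 2076 → Jan 18, 2077: 31 days (December has 31).
Jan 18, 2077 → Feb 18, 2077: 31 days (January has 31).
Feb 18, 2077 → Mar 1, 2077: 11 days.
Total: 1107 days.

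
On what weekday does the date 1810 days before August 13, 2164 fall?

Thursday

First find the weekday of Aug 13, 2164. Doomsday rule: the anchor day for the 2100s is Sunday. For year 64: 64÷12 = 5 r 4, and 4÷4 = 1, so 5+4+1 = 10.
Sunday + 10 ≡ Wednesday — that's 2164's doomsday.
In August the doomsday date is Aug 8.
Aug 13 is 5 days after Aug 8; 5 mod 7 = 5, so Wednesday + 5 = Monday.
1810 mod 7 = 4, so 1810 days before a Monday is Monday − 4 = Thursday.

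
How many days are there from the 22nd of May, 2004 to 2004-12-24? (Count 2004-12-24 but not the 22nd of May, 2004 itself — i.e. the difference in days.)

May 22, 2004 → Jun 22, 2004: 31 days (May has 31).
Jun 22, 2004 → Jul 22, 2004: 30 days (June has 30).
Jul 22, 2004 → Aug 22, 2004: 31 days (July has 31).
Aug 22, 2004 → Sep 22, 2004: 31 days (August has 31).
Sep 22, 2004 → Oct 22, 2004: 30 days (September has 30).
Oct 22, 2004 → Nov 22, 2004: 31 days (October has 31).
Nov 22, 2004 → Dec 22, 2004: 30 days (November has 30).
Dec 22, 2004 → Dec 24, 2004: 2 days.
Total: 216 days.

216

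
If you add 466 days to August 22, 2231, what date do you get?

November 30, 2232

+366 (one year; includes Feb 29, 2232) → Aug 22, 2232 (100 left).
Aug has 31 days: +10 → Sep 1, 2232 (90 left).
Sep has 30 days: +30 → Oct 1, 2232 (60 left).
Oct has 31 days: +31 → Nov 1, 2232 (29 left).
+29 → Nov 30, 2232.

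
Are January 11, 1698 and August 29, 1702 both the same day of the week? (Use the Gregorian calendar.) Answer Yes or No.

No

From Jan 11, 1698 to Aug 29, 1702 is 1690 days.
1690 mod 7 = 3, so they are different weekdays.
(Jan 11, 1698 is a Saturday; Aug 29, 1702 is a Tuesday.)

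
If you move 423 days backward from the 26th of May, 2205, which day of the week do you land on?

Thursday

First find the weekday of May 26, 2205. Doomsday rule: the anchor day for the 2200s is Friday. For year 05: 5÷12 = 0 r 5, and 5÷4 = 1, so 0+5+1 = 6.
Friday + 6 ≡ Thursday — that's 2205's doomsday.
In May the doomsday date is May 9.
May 26 is 17 days after May 9; 17 mod 7 = 3, so Thursday + 3 = Sunday.
423 mod 7 = 3, so 423 days before a Sunday is Sunday − 3 = Thursday.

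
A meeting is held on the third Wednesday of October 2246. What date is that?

October 1, 2246 is a Thursday.
The first Wednesday is therefore October 7 (6 days later).
The third Wednesday is 7 + 2×7 = October 21.

October 21, 2246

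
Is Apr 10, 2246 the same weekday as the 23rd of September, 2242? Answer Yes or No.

From Sep 23, 2242 to Apr 10, 2246 is 1295 days.
1295 mod 7 = 0, so they are the same weekday.
(Sep 23, 2242 is a Friday; Apr 10, 2246 is a Friday.)

Yes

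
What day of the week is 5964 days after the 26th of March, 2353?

Thursday

Mar 26, 2353 is a Thursday.
5964 mod 7 = 0, so 5964 days after a Thursday is Thursday + 0 = Thursday.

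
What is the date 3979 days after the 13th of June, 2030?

May 5, 2041

+365 (one year) → Jun 13, 2031 (3614 left).
+366 (one year; includes Feb 29, 2032) → Jun 13, 2032 (3248 left).
+365 (one year) → Jun 13, 2033 (2883 left).
+365 (one year) → Jun 13, 2034 (2518 left).
+365 (one year) → Jun 13, 2035 (2153 left).
+366 (one year; includes Feb 29, 2036) → Jun 13, 2036 (1787 left).
+365 (one year) → Jun 13, 2037 (1422 left).
+365 (one year) → Jun 13, 2038 (1057 left).
+365 (one year) → Jun 13, 2039 (692 left).
+366 (one year; includes Feb 29, 2040) → Jun 13, 2040 (326 left).
Jun has 30 days: +18 → Jul 1, 2040 (308 left).
Jul has 31 days: +31 → Aug 1, 2040 (277 left).
Aug has 31 days: +31 → Sep 1, 2040 (246 left).
Sep has 30 days: +30 → Oct 1, 2040 (216 left).
Oct has 31 days: +31 → Nov 1, 2040 (185 left).
Nov has 30 days: +30 → Dec 1, 2040 (155 left).
Dec has 31 days: +31 → Jan 1, 2041 (124 left).
Jan has 31 days: +31 → Feb 1, 2041 (93 left).
Feb has 28 days: +28 → Mar 1, 2041 (65 left).
Mar has 31 days: +31 → Apr 1, 2041 (34 left).
Apr has 30 days: +30 → May 1, 2041 (4 left).
+4 → May 5, 2041.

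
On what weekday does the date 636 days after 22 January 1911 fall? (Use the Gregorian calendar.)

Saturday

First find the weekday of Jan 22, 1911. Doomsday rule: the anchor day for the 1900s is Wednesday. For year 11: 11÷12 = 0 r 11, and 11÷4 = 2, so 0+11+2 = 13.
Wednesday + 13 ≡ Tuesday — that's 1911's doomsday.
In January the doomsday date is Jan 3 (1911 is not a leap year).
Jan 22 is 19 days after Jan 3; 19 mod 7 = 5, so Tuesday + 5 = Sunday.
636 mod 7 = 6, so 636 days after a Sunday is Sunday + 6 = Saturday.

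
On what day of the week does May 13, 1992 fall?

January 1, 1992 is a Wednesday.
Jan 1, 1992 → Feb 1, 1992: 31 days (January has 31).
Feb 1, 1992 → Mar 1, 1992: 29 days (February has 29).
Mar 1, 1992 → Apr 1, 1992: 31 days (March has 31).
Apr 1, 1992 → May 1, 1992: 30 days (April has 30).
May 1, 1992 → May 13, 1992: 12 days.
Total: 133 days.
133 mod 7 = 0, so Wednesday + 0 = Wednesday.

Wednesday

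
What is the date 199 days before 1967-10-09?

−9 → Sep 30, 1967 (end of Sep, 30 days; 190 left).
−30 → Aug 31, 1967 (end of Aug, 31 days; 160 left).
−31 → Jul 31, 1967 (end of Jul, 31 days; 129 left).
−31 → Jun 30, 1967 (end of Jun, 30 days; 98 left).
−30 → May 31, 1967 (end of May, 31 days; 68 left).
−31 → Apr 30, 1967 (end of Apr, 30 days; 37 left).
−30 → Mar 31, 1967 (end of Mar, 31 days; 7 left).
−7 → Mar 24, 1967.

March 24, 1967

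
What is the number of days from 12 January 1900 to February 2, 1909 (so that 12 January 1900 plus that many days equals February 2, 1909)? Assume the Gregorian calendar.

3308

Jan 12, 1900 → Jan 12, 1901: 365 days.
Jan 12, 1901 → Jan 12, 1902: 365 days.
Jan 12, 1902 → Jan 12, 1903: 365 days.
Jan 12, 1903 → Jan 12, 1904: 365 days.
Jan 12, 1904 → Jan 12, 1905: 366 days (Feb 29, 1904 is in that span).
Jan 12, 1905 → Jan 12, 1906: 365 days.
Jan 12, 1906 → Jan 12, 1907: 365 days.
Jan 12, 1907 → Jan 12, 1908: 365 days.
Jan 12, 1908 → Feb 12, 1908: 31 days (January has 31).
Feb 12, 1908 → Mar 12, 1908: 29 days (February has 29).
Mar 12, 1908 → Apr 12, 1908: 31 days (March has 31).
Apr 12, 1908 → May 12, 1908: 30 days (April has 30).
May 12, 1908 → Jun 12, 1908: 31 days (May has 31).
Jun 12, 1908 → Jul 12, 1908: 30 days (June has 30).
Jul 12, 1908 → Aug 12, 1908: 31 days (July has 31).
Aug 12, 1908 → Sep 12, 1908: 31 days (August has 31).
Sep 12, 1908 → Oct 12, 1908: 30 days (September has 30).
Oct 12, 1908 → Nov 12, 1908: 31 days (October has 31).
Nov 12, 1908 → Dec 12, 1908: 30 days (November has 30).
Dec 12, 1908 → Jan 12, 1909: 31 days (December has 31).
Jan 12, 1909 → Feb 2, 1909: 21 days.
Total: 3308 days.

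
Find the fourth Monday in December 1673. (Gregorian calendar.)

December 1, 1673 is a Friday.
The first Monday is therefore December 4 (3 days later).
The fourth Monday is 4 + 3×7 = December 25.

December 25, 1673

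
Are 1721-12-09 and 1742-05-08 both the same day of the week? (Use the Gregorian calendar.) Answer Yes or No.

Yes

From Dec 9, 1721 to May 8, 1742 is 7455 days.
7455 mod 7 = 0, so they are the same weekday.
(Dec 9, 1721 is a Tuesday; May 8, 1742 is a Tuesday.)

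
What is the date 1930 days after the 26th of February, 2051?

June 9, 2056

+365 (one year) → Feb 26, 2052 (1565 left).
+366 (one year; includes Feb 29, 2052) → Feb 26, 2053 (1199 left).
+365 (one year) → Feb 26, 2054 (834 left).
+365 (one year) → Feb 26, 2055 (469 left).
+365 (one year) → Feb 26, 2056 (104 left).
Feb has 29 days: +4 → Mar 1, 2056 (100 left).
Mar has 31 days: +31 → Apr 1, 2056 (69 left).
Apr has 30 days: +30 → May 1, 2056 (39 left).
May has 31 days: +31 → Jun 1, 2056 (8 left).
+8 → Jun 9, 2056.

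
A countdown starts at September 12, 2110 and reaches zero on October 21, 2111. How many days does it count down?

404

Sep 12, 2110 → Sep 12, 2111: 365 days.
Sep 12, 2111 → Oct 12, 2111: 30 days (September has 30).
Oct 12, 2111 → Oct 21, 2111: 9 days.
Total: 404 days.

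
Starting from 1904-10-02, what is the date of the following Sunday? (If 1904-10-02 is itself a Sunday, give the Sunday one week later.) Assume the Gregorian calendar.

October 9, 1904

Oct 2, 1904 is a Sunday.
From Sunday to the next Sunday is 7 days.
Oct 2, 1904 + 7 = Oct 9, 1904.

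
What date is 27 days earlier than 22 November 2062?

October 26, 2062

−22 → Oct 31, 2062 (end of Oct, 31 days; 5 left).
−5 → Oct 26, 2062.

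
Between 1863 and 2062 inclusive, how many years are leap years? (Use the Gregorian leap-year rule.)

49

Multiples of 4 in [1863,2062]: 50.
Of those, multiples of 100: 2 (not leap unless ÷400).
Multiples of 400: 1.
Leap years = 50 − 2 + 1 = 49.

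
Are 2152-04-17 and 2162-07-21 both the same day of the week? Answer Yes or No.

From Apr 17, 2152 to Jul 21, 2162 is 3747 days.
3747 mod 7 = 2, so they are different weekdays.
(Apr 17, 2152 is a Monday; Jul 21, 2162 is a Wednesday.)

No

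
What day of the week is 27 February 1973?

Doomsday rule: the anchor day for the 1900s is Wednesday. For year 73: 73÷12 = 6 r 1, and 1÷4 = 0, so 6+1+0 = 7.
Wednesday + 7 ≡ Wednesday — that's 1973's doomsday.
In February the doomsday date is Feb 28 (1973 is not a leap year).
Feb 27 is 1 day before Feb 28; 1 mod 7 = 1, so Wednesday − 1 = Tuesday.

Tuesday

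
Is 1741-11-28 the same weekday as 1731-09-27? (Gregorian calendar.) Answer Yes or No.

No

From Sep 27, 1731 to Nov 28, 1741 is 3715 days.
3715 mod 7 = 5, so they are different weekdays.
(Sep 27, 1731 is a Thursday; Nov 28, 1741 is a Tuesday.)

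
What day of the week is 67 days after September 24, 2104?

Sep 24, 2104 is a Wednesday.
67 mod 7 = 4, so 67 days after a Wednesday is Wednesday + 4 = Sunday.

Sunday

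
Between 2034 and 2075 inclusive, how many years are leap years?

10

Multiples of 4 in [2034,2075]: 10.
Of those, multiples of 100: 0 (not leap unless ÷400).
Multiples of 400: 0.
Leap years = 10 − 0 + 0 = 10.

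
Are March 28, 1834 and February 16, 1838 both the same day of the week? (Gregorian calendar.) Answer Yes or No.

Yes

From Mar 28, 1834 to Feb 16, 1838 is 1421 days.
1421 mod 7 = 0, so they are the same weekday.
(Mar 28, 1834 is a Friday; Feb 16, 1838 is a Friday.)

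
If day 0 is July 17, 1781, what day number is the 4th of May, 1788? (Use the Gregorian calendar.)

2483

Jul 17, 1781 → Jul 17, 1782: 365 days.
Jul 17, 1782 → Jul 17, 1783: 365 days.
Jul 17, 1783 → Jul 17, 1784: 366 days (Feb 29, 1784 is in that span).
Jul 17, 1784 → Jul 17, 1785: 365 days.
Jul 17, 1785 → Jul 17, 1786: 365 days.
Jul 17, 1786 → Jul 17, 1787: 365 days.
Jul 17, 1787 → Aug 17, 1787: 31 days (July has 31).
Aug 17, 1787 → Sep 17, 1787: 31 days (August has 31).
Sep 17, 1787 → Oct 17, 1787: 30 days (September has 30).
Oct 17, 1787 → Nov 17, 1787: 31 days (October has 31).
Nov 17, 1787 → Dec 17, 1787: 30 days (November has 30).
Dec 17, 1787 → Jan 17, 1788: 31 days (December has 31).
Jan 17, 1788 → Feb 17, 1788: 31 days (January has 31).
Feb 17, 1788 → Mar 17, 1788: 29 days (February has 29).
Mar 17, 1788 → Apr 17, 1788: 31 days (March has 31).
Apr 17, 1788 → May 4, 1788: 17 days.
Total: 2483 days.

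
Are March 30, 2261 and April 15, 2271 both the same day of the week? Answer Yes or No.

Yes

From Mar 30, 2261 to Apr 15, 2271 is 3668 days.
3668 mod 7 = 0, so they are the same weekday.
(Mar 30, 2261 is a Saturday; Apr 15, 2271 is a Saturday.)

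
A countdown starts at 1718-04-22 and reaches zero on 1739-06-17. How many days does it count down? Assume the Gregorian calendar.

7726

Apr 22, 1718 → Apr 22, 1719: 365 days.
Apr 22, 1719 → Apr 22, 1720: 366 days (Feb 29, 1720 is in that span).
Apr 22, 1720 → Apr 22, 1721: 365 days.
Apr 22, 1721 → Apr 22, 1722: 365 days.
Apr 22, 1722 → Apr 22, 1723: 365 days.
Apr 22, 1723 → Apr 22, 1724: 366 days (Feb 29, 1724 is in that span).
Apr 22, 1724 → Apr 22, 1725: 365 days.
Apr 22, 1725 → Apr 22, 1726: 365 days.
Apr 22, 1726 → Apr 22, 1727: 365 days.
Apr 22, 1727 → Apr 22, 1728: 366 days (Feb 29, 1728 is in that span).
Apr 22, 1728 → Apr 22, 1729: 365 days.
Apr 22, 1729 → Apr 22, 1730: 365 days.
Apr 22, 1730 → Apr 22, 1731: 365 days.
Apr 22, 1731 → Apr 22, 1732: 366 days (Feb 29, 1732 is in that span).
Apr 22, 1732 → Apr 22, 1733: 365 days.
Apr 22, 1733 → Apr 22, 1734: 365 days.
Apr 22, 1734 → Apr 22, 1735: 365 days.
Apr 22, 1735 → Apr 22, 1736: 366 days (Feb 29, 1736 is in that span).
Apr 22, 1736 → Apr 22, 1737: 365 days.
Apr 22, 1737 → Apr 22, 1738: 365 days.
Apr 22, 1738 → Apr 22, 1739: 365 days.
Apr 22, 1739 → May 22, 1739: 30 days (April has 30).
May 22, 1739 → Jun 17, 1739: 26 days.
Total: 7726 days.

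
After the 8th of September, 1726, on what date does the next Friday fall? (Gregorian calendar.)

Sep 8, 1726 is a Sunday.
From Sunday to the next Friday is 5 days.
Sep 8, 1726 + 5 = Sep 13, 1726.

September 13, 1726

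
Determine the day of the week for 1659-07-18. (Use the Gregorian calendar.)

Doomsday rule: the anchor day for the 1600s is Tuesday. For year 59: 59÷12 = 4 r 11, and 11÷4 = 2, so 4+11+2 = 17.
Tuesday + 17 ≡ Friday — that's 1659's doomsday.
In July the doomsday date is Jul 11.
Jul 18 is 7 days after Jul 11; 7 mod 7 = 0, so Friday + 0 = Friday.

Friday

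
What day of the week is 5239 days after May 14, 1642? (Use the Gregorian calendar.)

First find the weekday of May 14, 1642. Doomsday rule: the anchor day for the 1600s is Tuesday. For year 42: 42÷12 = 3 r 6, and 6÷4 = 1, so 3+6+1 = 10.
Tuesday + 10 ≡ Friday — that's 1642's doomsday.
In May the doomsday date is May 9.
May 14 is 5 days after May 9; 5 mod 7 = 5, so Friday + 5 = Wednesday.
5239 mod 7 = 3, so 5239 days after a Wednesday is Wednesday + 3 = Saturday.

Saturday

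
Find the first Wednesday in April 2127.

April 1, 2127 is a Tuesday.
The first Wednesday is therefore April 2 (1 days later).

April 2, 2127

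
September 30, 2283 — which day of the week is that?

Doomsday rule: the anchor day for the 2200s is Friday. For year 83: 83÷12 = 6 r 11, and 11÷4 = 2, so 6+11+2 = 19.
Friday + 19 ≡ Wednesday — that's 2283's doomsday.
In September the doomsday date is Sep 5.
Sep 30 is 25 days after Sep 5; 25 mod 7 = 4, so Wednesday + 4 = Sunday.

Sunday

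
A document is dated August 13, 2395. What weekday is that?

Sunday

Doomsday rule: the anchor day for the 2300s is Wednesday. For year 95: 95÷12 = 7 r 11, and 11÷4 = 2, so 7+11+2 = 20.
Wednesday + 20 ≡ Tuesday — that's 2395's doomsday.
In August the doomsday date is Aug 8.
Aug 13 is 5 days after Aug 8; 5 mod 7 = 5, so Tuesday + 5 = Sunday.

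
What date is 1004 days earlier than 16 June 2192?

−366 (one year; includes Feb 29, 2192) → Jun 16, 2191 (638 left).
−365 (one year) → Jun 16, 2190 (273 left).
−16 → May 31, 2190 (end of May, 31 days; 257 left).
−31 → Apr 30, 2190 (end of Apr, 30 days; 226 left).
−30 → Mar 31, 2190 (end of Mar, 31 days; 196 left).
−31 → Feb 28, 2190 (end of Feb, 28 days; 165 left).
−28 → Jan 31, 2190 (end of Jan, 31 days; 137 left).
−31 → Dec 31, 2189 (end of Dec, 31 days; 106 left).
−31 → Nov 30, 2189 (end of Nov, 30 days; 75 left).
−30 → Oct 31, 2189 (end of Oct, 31 days; 45 left).
−31 → Sep 30, 2189 (end of Sep, 30 days; 14 left).
−14 → Sep 16, 2189.

September 16, 2189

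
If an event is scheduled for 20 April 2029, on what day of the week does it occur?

Doomsday rule: the anchor day for the 2000s is Tuesday. For year 29: 29÷12 = 2 r 5, and 5÷4 = 1, so 2+5+1 = 8.
Tuesday + 8 ≡ Wednesday — that's 2029's doomsday.
In April the doomsday date is Apr 4.
Apr 20 is 16 days after Apr 4; 16 mod 7 = 2, so Wednesday + 2 = Friday.

Friday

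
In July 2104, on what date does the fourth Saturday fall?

July 26, 2104

July 1, 2104 is a Tuesday.
The first Saturday is therefore July 5 (4 days later).
The fourth Saturday is 5 + 3×7 = July 26.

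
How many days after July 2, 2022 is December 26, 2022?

177

Jul 2, 2022 → Aug 2, 2022: 31 days (July has 31).
Aug 2, 2022 → Sep 2, 2022: 31 days (August has 31).
Sep 2, 2022 → Oct 2, 2022: 30 days (September has 30).
Oct 2, 2022 → Nov 2, 2022: 31 days (October has 31).
Nov 2, 2022 → Dec 2, 2022: 30 days (November has 30).
Dec 2, 2022 → Dec 26, 2022: 24 days.
Total: 177 days.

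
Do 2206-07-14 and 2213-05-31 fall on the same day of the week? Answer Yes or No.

From Jul 14, 2206 to May 31, 2213 is 2513 days.
2513 mod 7 = 0, so they are the same weekday.
(Jul 14, 2206 is a Monday; May 31, 2213 is a Monday.)

Yes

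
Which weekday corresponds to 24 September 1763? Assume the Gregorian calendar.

Saturday

Doomsday rule: the anchor day for the 1700s is Sunday. For year 63: 63÷12 = 5 r 3, and 3÷4 = 0, so 5+3+0 = 8.
Sunday + 8 ≡ Monday — that's 1763's doomsday.
In September the doomsday date is Sep 5.
Sep 24 is 19 days after Sep 5; 19 mod 7 = 5, so Monday + 5 = Saturday.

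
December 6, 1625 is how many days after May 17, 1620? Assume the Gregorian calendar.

2029

May 17, 1620 → May 17, 1621: 365 days.
May 17, 1621 → May 17, 1622: 365 days.
May 17, 1622 → May 17, 1623: 365 days.
May 17, 1623 → May 17, 1624: 366 days (Feb 29, 1624 is in that span).
May 17, 1624 → May 17, 1625: 365 days.
May 17, 1625 → Jun 17, 1625: 31 days (May has 31).
Jun 17, 1625 → Jul 17, 1625: 30 days (June has 30).
Jul 17, 1625 → Aug 17, 1625: 31 days (July has 31).
Aug 17, 1625 → Sep 17, 1625: 31 days (August has 31).
Sep 17, 1625 → Oct 17, 1625: 30 days (September has 30).
Oct 17, 1625 → Nov 17, 1625: 31 days (October has 31).
Nov 17, 1625 → Dec 6, 1625: 19 days.
Total: 2029 days.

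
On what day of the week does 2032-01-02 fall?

Friday

January 1, 2032 is a Thursday.
Jan 1, 2032 → Jan 2, 2032: 1 days.
Total: 1 days.
1 mod 7 = 1, so Thursday + 1 = Friday.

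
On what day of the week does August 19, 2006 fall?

Saturday

Doomsday rule: the anchor day for the 2000s is Tuesday. For year 06: 6÷12 = 0 r 6, and 6÷4 = 1, so 0+6+1 = 7.
Tuesday + 7 ≡ Tuesday — that's 2006's doomsday.
In August the doomsday date is Aug 8.
Aug 19 is 11 days after Aug 8; 11 mod 7 = 4, so Tuesday + 4 = Saturday.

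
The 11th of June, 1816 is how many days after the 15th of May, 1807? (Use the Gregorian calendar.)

May 15, 1807 → May 15, 1808: 366 days (Feb 29, 1808 is in that span).
May 15, 1808 → May 15, 1809: 365 days.
May 15, 1809 → May 15, 1810: 365 days.
May 15, 1810 → May 15, 1811: 365 days.
May 15, 1811 → May 15, 1812: 366 days (Feb 29, 1812 is in that span).
May 15, 1812 → May 15, 1813: 365 days.
May 15, 1813 → May 15, 1814: 365 days.
May 15, 1814 → May 15, 1815: 365 days.
May 15, 1815 → Jun 15, 1815: 31 days (May has 31).
Jun 15, 1815 → Jul 15, 1815: 30 days (June has 30).
Jul 15, 1815 → Aug 15, 1815: 31 days (July has 31).
Aug 15, 1815 → Sep 15, 1815: 31 days (August has 31).
Sep 15, 1815 → Oct 15, 1815: 30 days (September has 30).
Oct 15, 1815 → Nov 15, 1815: 31 days (October has 31).
Nov 15, 1815 → Dec 15, 1815: 30 days (November has 30).
Dec 15, 1815 → Jan 15, 1816: 31 days (December has 31).
Jan 15, 1816 → Feb 15, 1816: 31 days (January has 31).
Feb 15, 1816 → Mar 15, 1816: 29 days (February has 29).
Mar 15, 1816 → Apr 15, 1816: 31 days (March has 31).
Apr 15, 1816 → May 15, 1816: 30 days (April has 30).
May 15, 1816 → Jun 11, 1816: 27 days.
Total: 3315 days.

3315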